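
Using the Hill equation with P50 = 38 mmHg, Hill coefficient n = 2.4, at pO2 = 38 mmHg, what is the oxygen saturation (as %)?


Y = pO2^n / (P50^n + pO2^n)
Y = 38^2.4 / (38^2.4 + 38^2.4)
Y = 50.0%

50.0%


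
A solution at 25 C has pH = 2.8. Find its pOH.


pOH = 14 - pH
pOH = 14 - 2.8
pOH = 11.2

11.2


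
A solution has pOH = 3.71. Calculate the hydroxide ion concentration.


[OH-] = 10^(-pOH)
[OH-] = 10^(-3.71)
[OH-] = 1.950e-04 M

1.950e-04 M


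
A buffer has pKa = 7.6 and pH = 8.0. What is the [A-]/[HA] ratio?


[A-]/[HA] = 10^(pH - pKa)
= 10^(8.0 - 7.6)
= 2.5119

2.5119


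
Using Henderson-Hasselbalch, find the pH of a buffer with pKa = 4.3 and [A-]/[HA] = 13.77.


pH = pKa + log10([A-]/[HA])
pH = 4.3 + log10(13.77)
pH = 5.4389

5.4389


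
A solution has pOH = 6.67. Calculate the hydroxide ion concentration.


[OH-] = 10^(-pOH)
[OH-] = 10^(-6.67)
[OH-] = 2.138e-07 M

2.138e-07 M


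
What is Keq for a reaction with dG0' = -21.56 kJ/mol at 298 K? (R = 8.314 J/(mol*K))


Keq = exp(-dG0 * 1000 / (R * T))
Keq = exp(-(-21.56) * 1000 / (8.314 * 298))
Keq = 6015.339

6015.339


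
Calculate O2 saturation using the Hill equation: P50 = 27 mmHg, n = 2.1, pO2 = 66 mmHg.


Y = pO2^n / (P50^n + pO2^n)
Y = 66^2.1 / (27^2.1 + 66^2.1)
Y = 86.73%

86.73%


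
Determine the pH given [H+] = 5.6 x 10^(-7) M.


pH = -log10([H+])
pH = -log10(5.6 x 10^(-7))
pH = 6.2518

6.2518


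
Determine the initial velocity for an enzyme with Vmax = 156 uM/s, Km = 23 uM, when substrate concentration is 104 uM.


v = Vmax * [S] / (Km + [S])
v = 156 * 104 / (23 + 104)
v = 127.748 uM/s

127.748 uM/s


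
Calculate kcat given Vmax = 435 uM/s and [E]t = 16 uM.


kcat = Vmax / [E]t
kcat = 435 / 16
kcat = 27.1875 s^-1

27.1875 s^-1


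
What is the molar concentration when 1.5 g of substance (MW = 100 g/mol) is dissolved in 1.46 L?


C = (mass / MW) / volume
C = (1.5 / 100) / 1.46
C = 0.0103 M

0.0103 M


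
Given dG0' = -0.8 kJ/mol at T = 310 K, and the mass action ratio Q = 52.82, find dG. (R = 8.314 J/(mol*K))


dG = dG0' + RT * ln(Q) / 1000
dG = -0.8 + 8.314 * 310 * ln(52.82) / 1000
dG = 9.424 kJ/mol

9.424 kJ/mol


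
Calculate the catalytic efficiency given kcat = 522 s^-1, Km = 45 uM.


Catalytic efficiency = kcat / Km
= 522 / 45
= 11.6 uM^-1*s^-1

11.6 uM^-1*s^-1


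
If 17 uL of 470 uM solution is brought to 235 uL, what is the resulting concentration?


C2 = C1 * V1 / V2
C2 = 470 * 17 / 235
C2 = 34.0 uM

34.0 uM


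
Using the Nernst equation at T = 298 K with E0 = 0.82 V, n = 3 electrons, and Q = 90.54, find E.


E = E0 - (RT/nF) * ln(Q)
E = 0.82 - (8.314 * 298 / (3 * 96485)) * ln(90.54)
E = 0.7814 V

0.7814 V


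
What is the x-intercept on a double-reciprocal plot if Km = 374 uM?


x-intercept = -1/Km
= -1/374
= -0.0027 1/uM

-0.0027 1/uM


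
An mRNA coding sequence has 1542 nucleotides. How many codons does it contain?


codons = nucleotides / 3
codons = 1542 / 3 = 514

514


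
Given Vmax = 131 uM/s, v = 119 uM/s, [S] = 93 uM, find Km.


Km = [S] * (Vmax - v) / v
Km = 93 * (131 - 119) / 119
Km = 9.3782 uM

9.3782 uM


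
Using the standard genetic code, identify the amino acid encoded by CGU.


Standard genetic code lookup.
Codon CGU -> Arg

Arg


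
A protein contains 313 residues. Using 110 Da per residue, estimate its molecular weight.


MW = n_residues * 110 Da
MW = 313 * 110
MW = 34430 Da

34430 Da


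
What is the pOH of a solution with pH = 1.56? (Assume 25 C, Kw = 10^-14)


pOH = 14 - pH
pOH = 14 - 1.56
pOH = 12.44

12.44


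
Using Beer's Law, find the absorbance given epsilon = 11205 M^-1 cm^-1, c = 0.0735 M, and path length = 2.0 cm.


A = epsilon * c * l
A = 11205 * 0.0735 * 2.0
A = 1647.135

1647.135


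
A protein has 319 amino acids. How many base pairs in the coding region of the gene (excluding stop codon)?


Each amino acid = 1 codon = 3 bp
bp = 319 * 3 = 957 bp

957 bp


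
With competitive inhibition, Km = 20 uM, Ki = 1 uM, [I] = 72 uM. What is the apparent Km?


Km_app = Km * (1 + [I]/Ki)
Km_app = 20 * (1 + 72/1)
Km_app = 1460.0 uM

1460.0 uM


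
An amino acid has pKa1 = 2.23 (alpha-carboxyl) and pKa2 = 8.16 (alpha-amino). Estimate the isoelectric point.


pI = (pKa1 + pKa2) / 2
pI = (2.23 + 8.16) / 2
pI = 5.195

5.195


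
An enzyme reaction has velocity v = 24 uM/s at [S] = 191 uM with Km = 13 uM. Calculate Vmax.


Vmax = v * (Km + [S]) / [S]
Vmax = 24 * (13 + 191) / 191
Vmax = 25.6335 uM/s

25.6335 uM/s


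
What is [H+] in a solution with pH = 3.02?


[H+] = 10^(-pH)
[H+] = 10^(-3.02)
[H+] = 9.550e-04 M

9.550e-04 M


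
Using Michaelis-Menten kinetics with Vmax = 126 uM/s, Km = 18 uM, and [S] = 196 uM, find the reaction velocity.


v = Vmax * [S] / (Km + [S])
v = 126 * 196 / (18 + 196)
v = 115.4019 uM/s

115.4019 uM/s


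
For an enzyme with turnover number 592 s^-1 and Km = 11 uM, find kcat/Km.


Catalytic efficiency = kcat / Km
= 592 / 11
= 53.8182 uM^-1*s^-1

53.8182 uM^-1*s^-1


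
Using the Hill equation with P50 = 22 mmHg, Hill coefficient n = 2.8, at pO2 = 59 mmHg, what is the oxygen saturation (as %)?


Y = pO2^n / (P50^n + pO2^n)
Y = 59^2.8 / (22^2.8 + 59^2.8)
Y = 94.06%

94.06%


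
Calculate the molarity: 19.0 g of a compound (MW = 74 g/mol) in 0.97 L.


C = (mass / MW) / volume
C = (19.0 / 74) / 0.97
C = 0.2647 M

0.2647 M


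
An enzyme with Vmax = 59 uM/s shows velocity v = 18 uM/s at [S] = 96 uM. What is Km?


Km = [S] * (Vmax - v) / v
Km = 96 * (59 - 18) / 18
Km = 218.6667 uM

218.6667 uM


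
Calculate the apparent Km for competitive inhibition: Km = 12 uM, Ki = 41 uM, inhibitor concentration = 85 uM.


Km_app = Km * (1 + [I]/Ki)
Km_app = 12 * (1 + 85/41)
Km_app = 36.878 uM

36.878 uM


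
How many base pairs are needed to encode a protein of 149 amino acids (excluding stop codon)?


Each amino acid = 1 codon = 3 bp
bp = 149 * 3 = 447 bp

447 bp


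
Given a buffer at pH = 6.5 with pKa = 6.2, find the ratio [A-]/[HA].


[A-]/[HA] = 10^(pH - pKa)
= 10^(6.5 - 6.2)
= 1.9953

1.9953


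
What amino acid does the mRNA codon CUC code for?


Standard genetic code lookup.
Codon CUC -> Leu

Leu


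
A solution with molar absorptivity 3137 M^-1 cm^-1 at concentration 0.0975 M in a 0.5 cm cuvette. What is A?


A = epsilon * c * l
A = 3137 * 0.0975 * 0.5
A = 152.9288

152.9288


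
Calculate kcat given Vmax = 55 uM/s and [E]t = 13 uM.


kcat = Vmax / [E]t
kcat = 55 / 13
kcat = 4.2308 s^-1

4.2308 s^-1


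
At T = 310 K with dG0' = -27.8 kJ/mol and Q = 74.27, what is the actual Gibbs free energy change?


dG = dG0' + RT * ln(Q) / 1000
dG = -27.8 + 8.314 * 310 * ln(74.27) / 1000
dG = -16.6976 kJ/mol

-16.6976 kJ/mol


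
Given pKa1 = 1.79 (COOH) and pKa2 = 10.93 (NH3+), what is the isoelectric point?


pI = (pKa1 + pKa2) / 2
pI = (1.79 + 10.93) / 2
pI = 6.36

6.36


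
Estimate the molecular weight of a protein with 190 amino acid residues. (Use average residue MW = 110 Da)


MW = n_residues * 110 Da
MW = 190 * 110
MW = 20900 Da

20900 Da


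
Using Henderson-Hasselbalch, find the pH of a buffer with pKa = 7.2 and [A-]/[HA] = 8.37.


pH = pKa + log10([A-]/[HA])
pH = 7.2 + log10(8.37)
pH = 8.1227

8.1227


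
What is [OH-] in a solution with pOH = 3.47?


[OH-] = 10^(-pOH)
[OH-] = 10^(-3.47)
[OH-] = 3.388e-04 M

3.388e-04 M


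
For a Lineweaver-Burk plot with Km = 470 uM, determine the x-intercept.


x-intercept = -1/Km
= -1/470
= -0.0021 1/uM

-0.0021 1/uM


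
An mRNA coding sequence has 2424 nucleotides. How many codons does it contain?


codons = nucleotides / 3
codons = 2424 / 3 = 808

808


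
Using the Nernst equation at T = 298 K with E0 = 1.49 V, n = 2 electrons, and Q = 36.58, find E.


E = E0 - (RT/nF) * ln(Q)
E = 1.49 - (8.314 * 298 / (2 * 96485)) * ln(36.58)
E = 1.4438 V

1.4438 V


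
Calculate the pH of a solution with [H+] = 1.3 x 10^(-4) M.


pH = -log10([H+])
pH = -log10(1.3 x 10^(-4))
pH = 3.8861

3.8861


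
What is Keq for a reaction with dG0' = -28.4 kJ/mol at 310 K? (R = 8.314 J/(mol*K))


Keq = exp(-dG0 * 1000 / (R * T))
Keq = exp(-(-28.4) * 1000 / (8.314 * 310))
Keq = 61029.5058

61029.5058


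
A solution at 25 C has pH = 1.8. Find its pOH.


pOH = 14 - pH
pOH = 14 - 1.8
pOH = 12.2

12.2


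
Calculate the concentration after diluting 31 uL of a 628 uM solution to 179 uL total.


C2 = C1 * V1 / V2
C2 = 628 * 31 / 179
C2 = 108.7598 uM

108.7598 uM


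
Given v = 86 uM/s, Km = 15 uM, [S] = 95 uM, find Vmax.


Vmax = v * (Km + [S]) / [S]
Vmax = 86 * (15 + 95) / 95
Vmax = 99.5789 uM/s

99.5789 uM/s


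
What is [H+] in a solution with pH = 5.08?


[H+] = 10^(-pH)
[H+] = 10^(-5.08)
[H+] = 8.318e-06 M

8.318e-06 M


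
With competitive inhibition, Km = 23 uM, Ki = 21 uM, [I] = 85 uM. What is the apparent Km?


Km_app = Km * (1 + [I]/Ki)
Km_app = 23 * (1 + 85/21)
Km_app = 116.0952 uM

116.0952 uM


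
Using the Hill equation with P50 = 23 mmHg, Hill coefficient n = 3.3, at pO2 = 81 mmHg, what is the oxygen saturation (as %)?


Y = pO2^n / (P50^n + pO2^n)
Y = 81^3.3 / (23^3.3 + 81^3.3)
Y = 98.45%

98.45%


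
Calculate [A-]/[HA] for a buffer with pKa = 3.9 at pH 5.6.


[A-]/[HA] = 10^(pH - pKa)
= 10^(5.6 - 3.9)
= 50.1187

50.1187


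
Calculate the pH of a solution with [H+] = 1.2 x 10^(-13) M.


pH = -log10([H+])
pH = -log10(1.2 x 10^(-13))
pH = 12.9208

12.9208


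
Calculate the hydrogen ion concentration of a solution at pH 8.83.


[H+] = 10^(-pH)
[H+] = 10^(-8.83)
[H+] = 1.479e-09 M

1.479e-09 M


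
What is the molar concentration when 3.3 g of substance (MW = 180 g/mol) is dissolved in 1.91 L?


C = (mass / MW) / volume
C = (3.3 / 180) / 1.91
C = 0.0096 M

0.0096 M


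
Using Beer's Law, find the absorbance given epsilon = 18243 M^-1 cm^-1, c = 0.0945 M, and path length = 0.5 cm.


A = epsilon * c * l
A = 18243 * 0.0945 * 0.5
A = 861.9818

861.9818


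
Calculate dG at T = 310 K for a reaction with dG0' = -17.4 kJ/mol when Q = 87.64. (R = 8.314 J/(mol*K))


dG = dG0' + RT * ln(Q) / 1000
dG = -17.4 + 8.314 * 310 * ln(87.64) / 1000
dG = -5.8709 kJ/mol

-5.8709 kJ/mol


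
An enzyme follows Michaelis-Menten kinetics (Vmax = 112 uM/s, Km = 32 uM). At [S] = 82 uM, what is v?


v = Vmax * [S] / (Km + [S])
v = 112 * 82 / (32 + 82)
v = 80.5614 uM/s

80.5614 uM/s


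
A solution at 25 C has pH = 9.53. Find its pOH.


pOH = 14 - pH
pOH = 14 - 9.53
pOH = 4.47

4.47


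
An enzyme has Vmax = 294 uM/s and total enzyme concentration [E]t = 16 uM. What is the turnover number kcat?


kcat = Vmax / [E]t
kcat = 294 / 16
kcat = 18.375 s^-1

18.375 s^-1


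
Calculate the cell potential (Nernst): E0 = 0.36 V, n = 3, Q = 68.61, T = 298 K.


E = E0 - (RT/nF) * ln(Q)
E = 0.36 - (8.314 * 298 / (3 * 96485)) * ln(68.61)
E = 0.3238 V

0.3238 V


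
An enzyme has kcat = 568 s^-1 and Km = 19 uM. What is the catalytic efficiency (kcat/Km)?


Catalytic efficiency = kcat / Km
= 568 / 19
= 29.8947 uM^-1*s^-1

29.8947 uM^-1*s^-1


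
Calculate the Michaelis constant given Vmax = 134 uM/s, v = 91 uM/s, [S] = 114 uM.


Km = [S] * (Vmax - v) / v
Km = 114 * (134 - 91) / 91
Km = 53.8681 uM

53.8681 uM


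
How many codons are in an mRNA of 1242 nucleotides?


codons = nucleotides / 3
codons = 1242 / 3 = 414

414


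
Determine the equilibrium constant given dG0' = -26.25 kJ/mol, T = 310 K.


Keq = exp(-dG0 * 1000 / (R * T))
Keq = exp(-(-26.25) * 1000 / (8.314 * 310))
Keq = 26500.5121

26500.5121


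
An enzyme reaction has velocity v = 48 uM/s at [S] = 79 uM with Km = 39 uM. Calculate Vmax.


Vmax = v * (Km + [S]) / [S]
Vmax = 48 * (39 + 79) / 79
Vmax = 71.6962 uM/s

71.6962 uM/s


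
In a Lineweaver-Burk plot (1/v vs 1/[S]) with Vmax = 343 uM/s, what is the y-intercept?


y-intercept = 1/Vmax
= 1/343
= 0.0029 s/uM

0.0029 s/uM


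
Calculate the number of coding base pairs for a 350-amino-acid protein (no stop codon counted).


Each amino acid = 1 codon = 3 bp
bp = 350 * 3 = 1050 bp

1050 bp


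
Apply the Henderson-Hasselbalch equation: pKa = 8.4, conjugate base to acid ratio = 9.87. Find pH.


pH = pKa + log10([A-]/[HA])
pH = 8.4 + log10(9.87)
pH = 9.3943

9.3943


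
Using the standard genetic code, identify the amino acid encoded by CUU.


Standard genetic code lookup.
Codon CUU -> Leu

Leu


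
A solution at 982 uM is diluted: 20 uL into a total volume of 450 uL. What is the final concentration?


C2 = C1 * V1 / V2
C2 = 982 * 20 / 450
C2 = 43.6444 uM

43.6444 uM


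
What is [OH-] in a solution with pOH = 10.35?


[OH-] = 10^(-pOH)
[OH-] = 10^(-10.35)
[OH-] = 4.467e-11 M

4.467e-11 M


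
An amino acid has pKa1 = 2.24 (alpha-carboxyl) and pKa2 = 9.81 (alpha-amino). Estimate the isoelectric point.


pI = (pKa1 + pKa2) / 2
pI = (2.24 + 9.81) / 2
pI = 6.025

6.025


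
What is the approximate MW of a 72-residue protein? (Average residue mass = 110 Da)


MW = n_residues * 110 Da
MW = 72 * 110
MW = 7920 Da

7920 Da


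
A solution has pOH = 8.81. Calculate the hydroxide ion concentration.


[OH-] = 10^(-pOH)
[OH-] = 10^(-8.81)
[OH-] = 1.549e-09 M

1.549e-09 M


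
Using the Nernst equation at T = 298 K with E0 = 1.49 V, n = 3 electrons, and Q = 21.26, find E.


E = E0 - (RT/nF) * ln(Q)
E = 1.49 - (8.314 * 298 / (3 * 96485)) * ln(21.26)
E = 1.4638 V

1.4638 V


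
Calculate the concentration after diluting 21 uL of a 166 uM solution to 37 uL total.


C2 = C1 * V1 / V2
C2 = 166 * 21 / 37
C2 = 94.2162 uM

94.2162 uM


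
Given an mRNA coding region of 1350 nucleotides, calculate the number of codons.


codons = nucleotides / 3
codons = 1350 / 3 = 450

450


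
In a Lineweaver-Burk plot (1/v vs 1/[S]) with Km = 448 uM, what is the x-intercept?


x-intercept = -1/Km
= -1/448
= -0.0022 1/uM

-0.0022 1/uM


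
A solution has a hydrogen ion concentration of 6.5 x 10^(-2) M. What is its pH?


pH = -log10([H+])
pH = -log10(6.5 x 10^(-2))
pH = 1.1871

1.1871


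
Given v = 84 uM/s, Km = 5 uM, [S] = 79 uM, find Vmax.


Vmax = v * (Km + [S]) / [S]
Vmax = 84 * (5 + 79) / 79
Vmax = 89.3165 uM/s

89.3165 uM/s


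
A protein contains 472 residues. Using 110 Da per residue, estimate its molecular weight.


MW = n_residues * 110 Da
MW = 472 * 110
MW = 51920 Da

51920 Da


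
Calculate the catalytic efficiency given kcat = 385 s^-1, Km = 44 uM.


Catalytic efficiency = kcat / Km
= 385 / 44
= 8.75 uM^-1*s^-1

8.75 uM^-1*s^-1


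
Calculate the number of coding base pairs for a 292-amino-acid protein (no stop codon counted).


Each amino acid = 1 codon = 3 bp
bp = 292 * 3 = 876 bp

876 bp


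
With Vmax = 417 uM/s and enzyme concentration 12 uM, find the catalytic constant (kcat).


kcat = Vmax / [E]t
kcat = 417 / 12
kcat = 34.75 s^-1

34.75 s^-1


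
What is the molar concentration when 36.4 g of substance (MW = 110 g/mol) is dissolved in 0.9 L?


C = (mass / MW) / volume
C = (36.4 / 110) / 0.9
C = 0.3677 M

0.3677 M


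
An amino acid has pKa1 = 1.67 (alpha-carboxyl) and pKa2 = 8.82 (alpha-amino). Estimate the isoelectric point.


pI = (pKa1 + pKa2) / 2
pI = (1.67 + 8.82) / 2
pI = 5.245

5.245


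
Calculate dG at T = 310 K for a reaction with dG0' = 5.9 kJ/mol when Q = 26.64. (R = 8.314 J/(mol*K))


dG = dG0' + RT * ln(Q) / 1000
dG = 5.9 + 8.314 * 310 * ln(26.64) / 1000
dG = 14.3599 kJ/mol

14.3599 kJ/mol


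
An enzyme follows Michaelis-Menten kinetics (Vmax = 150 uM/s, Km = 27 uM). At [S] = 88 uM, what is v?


v = Vmax * [S] / (Km + [S])
v = 150 * 88 / (27 + 88)
v = 114.7826 uM/s

114.7826 uM/s


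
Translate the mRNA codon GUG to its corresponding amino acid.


Standard genetic code lookup.
Codon GUG -> Val

Val


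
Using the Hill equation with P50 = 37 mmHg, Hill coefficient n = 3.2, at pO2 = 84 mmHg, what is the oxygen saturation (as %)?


Y = pO2^n / (P50^n + pO2^n)
Y = 84^3.2 / (37^3.2 + 84^3.2)
Y = 93.24%

93.24%


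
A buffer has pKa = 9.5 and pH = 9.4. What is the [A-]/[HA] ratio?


[A-]/[HA] = 10^(pH - pKa)
= 10^(9.4 - 9.5)
= 0.7943

0.7943


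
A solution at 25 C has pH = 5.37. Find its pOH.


pOH = 14 - pH
pOH = 14 - 5.37
pOH = 8.63

8.63


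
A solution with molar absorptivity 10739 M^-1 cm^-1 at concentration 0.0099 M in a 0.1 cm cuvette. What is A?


A = epsilon * c * l
A = 10739 * 0.0099 * 0.1
A = 10.6316

10.6316


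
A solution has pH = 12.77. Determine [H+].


[H+] = 10^(-pH)
[H+] = 10^(-12.77)
[H+] = 1.698e-13 M

1.698e-13 M


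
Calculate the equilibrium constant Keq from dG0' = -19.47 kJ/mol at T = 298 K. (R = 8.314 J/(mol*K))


Keq = exp(-dG0 * 1000 / (R * T))
Keq = exp(-(-19.47) * 1000 / (8.314 * 298))
Keq = 2587.6365

2587.6365


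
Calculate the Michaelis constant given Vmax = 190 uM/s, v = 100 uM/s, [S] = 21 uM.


Km = [S] * (Vmax - v) / v
Km = 21 * (190 - 100) / 100
Km = 18.9 uM

18.9 uM


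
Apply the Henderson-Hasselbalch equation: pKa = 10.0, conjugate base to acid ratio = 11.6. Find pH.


pH = pKa + log10([A-]/[HA])
pH = 10.0 + log10(11.6)
pH = 11.0645

11.0645


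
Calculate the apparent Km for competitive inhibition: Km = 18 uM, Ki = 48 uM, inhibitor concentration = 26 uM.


Km_app = Km * (1 + [I]/Ki)
Km_app = 18 * (1 + 26/48)
Km_app = 27.75 uM

27.75 uM


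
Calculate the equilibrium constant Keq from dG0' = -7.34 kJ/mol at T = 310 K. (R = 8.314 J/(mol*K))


Keq = exp(-dG0 * 1000 / (R * T))
Keq = exp(-(-7.34) * 1000 / (8.314 * 310))
Keq = 17.2515

17.2515


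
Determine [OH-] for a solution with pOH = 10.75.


[OH-] = 10^(-pOH)
[OH-] = 10^(-10.75)
[OH-] = 1.778e-11 M

1.778e-11 M


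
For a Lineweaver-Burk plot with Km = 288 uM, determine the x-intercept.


x-intercept = -1/Km
= -1/288
= -0.0035 1/uM

-0.0035 1/uM


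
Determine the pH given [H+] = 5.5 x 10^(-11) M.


pH = -log10([H+])
pH = -log10(5.5 x 10^(-11))
pH = 10.2596

10.2596


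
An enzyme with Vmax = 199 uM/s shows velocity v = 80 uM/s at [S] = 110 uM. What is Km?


Km = [S] * (Vmax - v) / v
Km = 110 * (199 - 80) / 80
Km = 163.625 uM

163.625 uM


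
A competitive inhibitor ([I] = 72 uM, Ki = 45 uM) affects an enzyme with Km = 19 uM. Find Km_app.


Km_app = Km * (1 + [I]/Ki)
Km_app = 19 * (1 + 72/45)
Km_app = 49.4 uM

49.4 uM


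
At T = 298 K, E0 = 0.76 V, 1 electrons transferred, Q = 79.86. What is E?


E = E0 - (RT/nF) * ln(Q)
E = 0.76 - (8.314 * 298 / (1 * 96485)) * ln(79.86)
E = 0.6475 V

0.6475 V


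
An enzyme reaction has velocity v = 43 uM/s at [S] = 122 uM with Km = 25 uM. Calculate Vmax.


Vmax = v * (Km + [S]) / [S]
Vmax = 43 * (25 + 122) / 122
Vmax = 51.8115 uM/s

51.8115 uM/s


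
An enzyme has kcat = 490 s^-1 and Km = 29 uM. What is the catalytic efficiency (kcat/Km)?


Catalytic efficiency = kcat / Km
= 490 / 29
= 16.8966 uM^-1*s^-1

16.8966 uM^-1*s^-1


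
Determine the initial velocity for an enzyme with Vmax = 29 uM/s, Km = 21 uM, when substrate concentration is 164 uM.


v = Vmax * [S] / (Km + [S])
v = 29 * 164 / (21 + 164)
v = 25.7081 uM/s

25.7081 uM/s


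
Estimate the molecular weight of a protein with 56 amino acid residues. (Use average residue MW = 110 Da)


MW = n_residues * 110 Da
MW = 56 * 110
MW = 6160 Da

6160 Da


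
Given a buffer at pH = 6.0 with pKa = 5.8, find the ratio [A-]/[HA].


[A-]/[HA] = 10^(pH - pKa)
= 10^(6.0 - 5.8)
= 1.5849

1.5849


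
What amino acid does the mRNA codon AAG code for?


Standard genetic code lookup.
Codon AAG -> Lys

Lys


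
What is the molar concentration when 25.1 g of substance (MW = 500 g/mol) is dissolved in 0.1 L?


C = (mass / MW) / volume
C = (25.1 / 500) / 0.1
C = 0.502 M

0.502 M


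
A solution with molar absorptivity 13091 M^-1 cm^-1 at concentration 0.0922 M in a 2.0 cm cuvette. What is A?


A = epsilon * c * l
A = 13091 * 0.0922 * 2.0
A = 2413.9804

2413.9804


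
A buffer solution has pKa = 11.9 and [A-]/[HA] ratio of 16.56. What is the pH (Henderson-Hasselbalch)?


pH = pKa + log10([A-]/[HA])
pH = 11.9 + log10(16.56)
pH = 13.1191

13.1191


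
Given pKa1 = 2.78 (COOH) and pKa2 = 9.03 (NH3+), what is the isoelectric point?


pI = (pKa1 + pKa2) / 2
pI = (2.78 + 9.03) / 2
pI = 5.905

5.905


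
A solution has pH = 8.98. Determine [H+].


[H+] = 10^(-pH)
[H+] = 10^(-8.98)
[H+] = 1.047e-09 M

1.047e-09 M


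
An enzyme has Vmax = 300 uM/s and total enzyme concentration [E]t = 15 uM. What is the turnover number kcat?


kcat = Vmax / [E]t
kcat = 300 / 15
kcat = 20.0 s^-1

20.0 s^-1


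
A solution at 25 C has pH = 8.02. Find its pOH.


pOH = 14 - pH
pOH = 14 - 8.02
pOH = 5.98

5.98


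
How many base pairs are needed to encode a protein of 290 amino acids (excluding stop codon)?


Each amino acid = 1 codon = 3 bp
bp = 290 * 3 = 870 bp

870 bp


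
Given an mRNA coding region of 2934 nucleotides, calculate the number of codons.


codons = nucleotides / 3
codons = 2934 / 3 = 978

978


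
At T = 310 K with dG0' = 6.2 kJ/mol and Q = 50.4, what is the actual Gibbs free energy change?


dG = dG0' + RT * ln(Q) / 1000
dG = 6.2 + 8.314 * 310 * ln(50.4) / 1000
dG = 16.3032 kJ/mol

16.3032 kJ/mol


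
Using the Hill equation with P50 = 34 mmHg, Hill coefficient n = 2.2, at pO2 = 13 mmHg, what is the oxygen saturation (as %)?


Y = pO2^n / (P50^n + pO2^n)
Y = 13^2.2 / (34^2.2 + 13^2.2)
Y = 10.76%

10.76%


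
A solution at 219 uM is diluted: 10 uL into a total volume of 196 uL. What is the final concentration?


C2 = C1 * V1 / V2
C2 = 219 * 10 / 196
C2 = 11.1735 uM

11.1735 uM


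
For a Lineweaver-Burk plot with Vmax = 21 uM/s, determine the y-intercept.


y-intercept = 1/Vmax
= 1/21
= 0.0476 s/uM

0.0476 s/uM


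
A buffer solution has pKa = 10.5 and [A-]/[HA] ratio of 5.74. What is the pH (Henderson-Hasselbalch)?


pH = pKa + log10([A-]/[HA])
pH = 10.5 + log10(5.74)
pH = 11.2589

11.2589


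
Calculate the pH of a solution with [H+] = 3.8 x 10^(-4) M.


pH = -log10([H+])
pH = -log10(3.8 x 10^(-4))
pH = 3.4202

3.4202


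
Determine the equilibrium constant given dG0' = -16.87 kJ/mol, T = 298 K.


Keq = exp(-dG0 * 1000 / (R * T))
Keq = exp(-(-16.87) * 1000 / (8.314 * 298))
Keq = 906.042

906.042


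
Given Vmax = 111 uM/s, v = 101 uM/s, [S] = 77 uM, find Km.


Km = [S] * (Vmax - v) / v
Km = 77 * (111 - 101) / 101
Km = 7.6238 uM

7.6238 uM


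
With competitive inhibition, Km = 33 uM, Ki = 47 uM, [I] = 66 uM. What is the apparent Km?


Km_app = Km * (1 + [I]/Ki)
Km_app = 33 * (1 + 66/47)
Km_app = 79.3404 uM

79.3404 uM


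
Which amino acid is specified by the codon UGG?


Standard genetic code lookup.
Codon UGG -> Trp

Trp


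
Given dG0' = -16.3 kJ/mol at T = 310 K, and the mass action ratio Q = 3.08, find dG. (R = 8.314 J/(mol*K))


dG = dG0' + RT * ln(Q) / 1000
dG = -16.3 + 8.314 * 310 * ln(3.08) / 1000
dG = -13.4007 kJ/mol

-13.4007 kJ/mol


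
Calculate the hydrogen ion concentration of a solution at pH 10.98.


[H+] = 10^(-pH)
[H+] = 10^(-10.98)
[H+] = 1.047e-11 M

1.047e-11 M


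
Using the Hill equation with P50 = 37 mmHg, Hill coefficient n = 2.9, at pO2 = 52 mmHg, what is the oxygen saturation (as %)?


Y = pO2^n / (P50^n + pO2^n)
Y = 52^2.9 / (37^2.9 + 52^2.9)
Y = 72.85%

72.85%


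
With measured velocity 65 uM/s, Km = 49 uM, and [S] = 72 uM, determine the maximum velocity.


Vmax = v * (Km + [S]) / [S]
Vmax = 65 * (49 + 72) / 72
Vmax = 109.2361 uM/s

109.2361 uM/s


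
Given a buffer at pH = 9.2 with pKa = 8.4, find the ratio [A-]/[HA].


[A-]/[HA] = 10^(pH - pKa)
= 10^(9.2 - 8.4)
= 6.3096

6.3096


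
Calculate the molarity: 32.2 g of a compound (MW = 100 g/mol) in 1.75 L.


C = (mass / MW) / volume
C = (32.2 / 100) / 1.75
C = 0.184 M

0.184 M


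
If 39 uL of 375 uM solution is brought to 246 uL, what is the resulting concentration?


C2 = C1 * V1 / V2
C2 = 375 * 39 / 246
C2 = 59.4512 uM

59.4512 uM


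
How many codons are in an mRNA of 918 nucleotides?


codons = nucleotides / 3
codons = 918 / 3 = 306

306


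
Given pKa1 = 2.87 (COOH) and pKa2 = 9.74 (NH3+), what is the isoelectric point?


pI = (pKa1 + pKa2) / 2
pI = (2.87 + 9.74) / 2
pI = 6.305

6.305


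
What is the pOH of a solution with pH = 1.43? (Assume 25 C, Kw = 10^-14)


pOH = 14 - pH
pOH = 14 - 1.43
pOH = 12.57

12.57


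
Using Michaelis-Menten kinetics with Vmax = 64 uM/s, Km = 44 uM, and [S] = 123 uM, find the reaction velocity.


v = Vmax * [S] / (Km + [S])
v = 64 * 123 / (44 + 123)
v = 47.1377 uM/s

47.1377 uM/s


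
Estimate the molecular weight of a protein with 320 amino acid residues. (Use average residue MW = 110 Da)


MW = n_residues * 110 Da
MW = 320 * 110
MW = 35200 Da

35200 Da


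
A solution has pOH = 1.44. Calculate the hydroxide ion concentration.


[OH-] = 10^(-pOH)
[OH-] = 10^(-1.44)
[OH-] = 0.0363 M

0.0363 M


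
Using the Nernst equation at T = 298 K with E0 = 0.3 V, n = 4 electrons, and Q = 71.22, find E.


E = E0 - (RT/nF) * ln(Q)
E = 0.3 - (8.314 * 298 / (4 * 96485)) * ln(71.22)
E = 0.2726 V

0.2726 V


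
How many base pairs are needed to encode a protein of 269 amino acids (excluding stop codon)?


Each amino acid = 1 codon = 3 bp
bp = 269 * 3 = 807 bp

807 bp


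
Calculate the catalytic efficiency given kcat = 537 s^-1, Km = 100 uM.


Catalytic efficiency = kcat / Km
= 537 / 100
= 5.37 uM^-1*s^-1

5.37 uM^-1*s^-1


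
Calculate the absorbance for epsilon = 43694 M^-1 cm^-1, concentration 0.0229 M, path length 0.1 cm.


A = epsilon * c * l
A = 43694 * 0.0229 * 0.1
A = 100.0593

100.0593


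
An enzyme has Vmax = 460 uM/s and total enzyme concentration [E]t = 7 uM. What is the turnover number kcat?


kcat = Vmax / [E]t
kcat = 460 / 7
kcat = 65.7143 s^-1

65.7143 s^-1


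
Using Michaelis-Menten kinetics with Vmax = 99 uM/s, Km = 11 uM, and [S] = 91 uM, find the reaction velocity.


v = Vmax * [S] / (Km + [S])
v = 99 * 91 / (11 + 91)
v = 88.3235 uM/s

88.3235 uM/s


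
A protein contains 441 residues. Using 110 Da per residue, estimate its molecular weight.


MW = n_residues * 110 Da
MW = 441 * 110
MW = 48510 Da

48510 Da


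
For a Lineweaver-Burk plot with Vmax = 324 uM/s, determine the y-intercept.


y-intercept = 1/Vmax
= 1/324
= 0.0031 s/uM

0.0031 s/uM


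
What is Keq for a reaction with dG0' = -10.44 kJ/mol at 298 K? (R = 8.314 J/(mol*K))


Keq = exp(-dG0 * 1000 / (R * T))
Keq = exp(-(-10.44) * 1000 / (8.314 * 298))
Keq = 67.6132

67.6132


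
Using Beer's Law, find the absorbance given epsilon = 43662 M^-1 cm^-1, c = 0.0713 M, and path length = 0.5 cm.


A = epsilon * c * l
A = 43662 * 0.0713 * 0.5
A = 1556.5503

1556.5503


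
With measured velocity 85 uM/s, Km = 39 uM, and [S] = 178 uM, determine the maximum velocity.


Vmax = v * (Km + [S]) / [S]
Vmax = 85 * (39 + 178) / 178
Vmax = 103.6236 uM/s

103.6236 uM/s


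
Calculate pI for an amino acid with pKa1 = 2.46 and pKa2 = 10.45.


pI = (pKa1 + pKa2) / 2
pI = (2.46 + 10.45) / 2
pI = 6.455

6.455


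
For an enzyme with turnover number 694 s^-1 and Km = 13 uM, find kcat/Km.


Catalytic efficiency = kcat / Km
= 694 / 13
= 53.3846 uM^-1*s^-1

53.3846 uM^-1*s^-1


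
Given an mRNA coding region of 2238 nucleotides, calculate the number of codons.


codons = nucleotides / 3
codons = 2238 / 3 = 746

746


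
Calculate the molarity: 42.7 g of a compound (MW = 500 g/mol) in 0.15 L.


C = (mass / MW) / volume
C = (42.7 / 500) / 0.15
C = 0.5693 M

0.5693 M


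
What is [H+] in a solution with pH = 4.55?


[H+] = 10^(-pH)
[H+] = 10^(-4.55)
[H+] = 2.818e-05 M

2.818e-05 M


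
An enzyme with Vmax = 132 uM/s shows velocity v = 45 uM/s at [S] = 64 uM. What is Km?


Km = [S] * (Vmax - v) / v
Km = 64 * (132 - 45) / 45
Km = 123.7333 uM

123.7333 uM


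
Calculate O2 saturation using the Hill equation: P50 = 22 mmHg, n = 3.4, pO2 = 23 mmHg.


Y = pO2^n / (P50^n + pO2^n)
Y = 23^3.4 / (22^3.4 + 23^3.4)
Y = 53.77%

53.77%


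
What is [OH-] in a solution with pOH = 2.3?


[OH-] = 10^(-pOH)
[OH-] = 10^(-2.3)
[OH-] = 0.005 M

0.005 M


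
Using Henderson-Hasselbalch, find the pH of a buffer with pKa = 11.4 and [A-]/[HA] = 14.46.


pH = pKa + log10([A-]/[HA])
pH = 11.4 + log10(14.46)
pH = 12.5602

12.5602


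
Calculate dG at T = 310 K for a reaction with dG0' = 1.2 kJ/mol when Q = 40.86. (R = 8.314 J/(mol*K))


dG = dG0' + RT * ln(Q) / 1000
dG = 1.2 + 8.314 * 310 * ln(40.86) / 1000
dG = 10.7623 kJ/mol

10.7623 kJ/mol


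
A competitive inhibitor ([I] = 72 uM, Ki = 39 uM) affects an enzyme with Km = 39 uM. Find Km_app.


Km_app = Km * (1 + [I]/Ki)
Km_app = 39 * (1 + 72/39)
Km_app = 111.0 uM

111.0 uM


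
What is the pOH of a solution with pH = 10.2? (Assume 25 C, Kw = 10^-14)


pOH = 14 - pH
pOH = 14 - 10.2
pOH = 3.8

3.8


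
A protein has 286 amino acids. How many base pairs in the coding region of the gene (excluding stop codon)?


Each amino acid = 1 codon = 3 bp
bp = 286 * 3 = 858 bp

858 bp


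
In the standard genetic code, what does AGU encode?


Standard genetic code lookup.
Codon AGU -> Ser

Ser


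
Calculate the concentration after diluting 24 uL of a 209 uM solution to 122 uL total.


C2 = C1 * V1 / V2
C2 = 209 * 24 / 122
C2 = 41.1148 uM

41.1148 uM


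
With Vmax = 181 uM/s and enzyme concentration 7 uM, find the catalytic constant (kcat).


kcat = Vmax / [E]t
kcat = 181 / 7
kcat = 25.8571 s^-1

25.8571 s^-1


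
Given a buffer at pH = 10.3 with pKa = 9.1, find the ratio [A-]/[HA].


[A-]/[HA] = 10^(pH - pKa)
= 10^(10.3 - 9.1)
= 15.8489

15.8489


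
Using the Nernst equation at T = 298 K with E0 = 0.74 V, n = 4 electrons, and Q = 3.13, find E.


E = E0 - (RT/nF) * ln(Q)
E = 0.74 - (8.314 * 298 / (4 * 96485)) * ln(3.13)
E = 0.7327 V

0.7327 V


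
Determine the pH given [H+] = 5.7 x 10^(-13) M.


pH = -log10([H+])
pH = -log10(5.7 x 10^(-13))
pH = 12.2441

12.2441


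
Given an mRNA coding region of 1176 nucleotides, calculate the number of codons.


codons = nucleotides / 3
codons = 1176 / 3 = 392

392


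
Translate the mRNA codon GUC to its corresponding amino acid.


Standard genetic code lookup.
Codon GUC -> Val

Val


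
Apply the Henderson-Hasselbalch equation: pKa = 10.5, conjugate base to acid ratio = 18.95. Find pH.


pH = pKa + log10([A-]/[HA])
pH = 10.5 + log10(18.95)
pH = 11.7776

11.7776


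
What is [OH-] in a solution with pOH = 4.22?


[OH-] = 10^(-pOH)
[OH-] = 10^(-4.22)
[OH-] = 6.026e-05 M

6.026e-05 M


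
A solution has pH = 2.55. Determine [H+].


[H+] = 10^(-pH)
[H+] = 10^(-2.55)
[H+] = 0.0028 M

0.0028 M


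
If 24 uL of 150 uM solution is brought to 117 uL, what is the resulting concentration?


C2 = C1 * V1 / V2
C2 = 150 * 24 / 117
C2 = 30.7692 uM

30.7692 uM


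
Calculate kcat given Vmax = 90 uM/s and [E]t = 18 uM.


kcat = Vmax / [E]t
kcat = 90 / 18
kcat = 5.0 s^-1

5.0 s^-1


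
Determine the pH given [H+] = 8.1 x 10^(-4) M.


pH = -log10([H+])
pH = -log10(8.1 x 10^(-4))
pH = 3.0915

3.0915


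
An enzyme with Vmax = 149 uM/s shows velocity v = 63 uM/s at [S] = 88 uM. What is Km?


Km = [S] * (Vmax - v) / v
Km = 88 * (149 - 63) / 63
Km = 120.127 uM

120.127 uM


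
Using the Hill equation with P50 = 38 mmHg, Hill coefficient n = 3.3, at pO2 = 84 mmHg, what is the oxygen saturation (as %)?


Y = pO2^n / (P50^n + pO2^n)
Y = 84^3.3 / (38^3.3 + 84^3.3)
Y = 93.2%

93.2%


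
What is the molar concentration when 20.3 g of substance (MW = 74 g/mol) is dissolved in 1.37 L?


C = (mass / MW) / volume
C = (20.3 / 74) / 1.37
C = 0.2002 M

0.2002 M


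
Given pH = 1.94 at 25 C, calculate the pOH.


pOH = 14 - pH
pOH = 14 - 1.94
pOH = 12.06

12.06


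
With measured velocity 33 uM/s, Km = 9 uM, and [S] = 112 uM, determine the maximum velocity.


Vmax = v * (Km + [S]) / [S]
Vmax = 33 * (9 + 112) / 112
Vmax = 35.6518 uM/s

35.6518 uM/s


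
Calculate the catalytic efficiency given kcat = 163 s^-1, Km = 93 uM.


Catalytic efficiency = kcat / Km
= 163 / 93
= 1.7527 uM^-1*s^-1

1.7527 uM^-1*s^-1


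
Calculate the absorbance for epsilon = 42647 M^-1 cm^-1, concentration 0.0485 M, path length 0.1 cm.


A = epsilon * c * l
A = 42647 * 0.0485 * 0.1
A = 206.838

206.838


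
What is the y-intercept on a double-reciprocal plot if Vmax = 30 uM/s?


y-intercept = 1/Vmax
= 1/30
= 0.0333 s/uM

0.0333 s/uM


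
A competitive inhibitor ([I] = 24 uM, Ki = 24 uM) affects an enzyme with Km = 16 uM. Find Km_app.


Km_app = Km * (1 + [I]/Ki)
Km_app = 16 * (1 + 24/24)
Km_app = 32.0 uM

32.0 uM


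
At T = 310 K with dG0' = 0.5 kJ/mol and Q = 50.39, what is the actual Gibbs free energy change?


dG = dG0' + RT * ln(Q) / 1000
dG = 0.5 + 8.314 * 310 * ln(50.39) / 1000
dG = 10.6026 kJ/mol

10.6026 kJ/mol


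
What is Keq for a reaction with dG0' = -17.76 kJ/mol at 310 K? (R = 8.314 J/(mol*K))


Keq = exp(-dG0 * 1000 / (R * T))
Keq = exp(-(-17.76) * 1000 / (8.314 * 310))
Keq = 983.2127

983.2127


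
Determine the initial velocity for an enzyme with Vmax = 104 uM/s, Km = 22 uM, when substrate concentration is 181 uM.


v = Vmax * [S] / (Km + [S])
v = 104 * 181 / (22 + 181)
v = 92.7291 uM/s

92.7291 uM/s


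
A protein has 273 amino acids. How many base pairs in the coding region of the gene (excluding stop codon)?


Each amino acid = 1 codon = 3 bp
bp = 273 * 3 = 819 bp

819 bp


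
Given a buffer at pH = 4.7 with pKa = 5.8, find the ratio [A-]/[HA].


[A-]/[HA] = 10^(pH - pKa)
= 10^(4.7 - 5.8)
= 0.0794

0.0794


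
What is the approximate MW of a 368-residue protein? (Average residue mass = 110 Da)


MW = n_residues * 110 Da
MW = 368 * 110
MW = 40480 Da

40480 Da


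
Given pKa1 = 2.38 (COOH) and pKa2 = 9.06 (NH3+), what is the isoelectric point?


pI = (pKa1 + pKa2) / 2
pI = (2.38 + 9.06) / 2
pI = 5.72

5.72


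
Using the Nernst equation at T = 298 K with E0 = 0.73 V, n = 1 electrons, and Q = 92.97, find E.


E = E0 - (RT/nF) * ln(Q)
E = 0.73 - (8.314 * 298 / (1 * 96485)) * ln(92.97)
E = 0.6136 V

0.6136 V


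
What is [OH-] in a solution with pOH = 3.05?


[OH-] = 10^(-pOH)
[OH-] = 10^(-3.05)
[OH-] = 8.913e-04 M

8.913e-04 M


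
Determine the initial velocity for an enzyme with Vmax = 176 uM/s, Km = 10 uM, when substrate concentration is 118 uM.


v = Vmax * [S] / (Km + [S])
v = 176 * 118 / (10 + 118)
v = 162.25 uM/s

162.25 uM/s


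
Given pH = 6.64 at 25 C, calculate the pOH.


pOH = 14 - pH
pOH = 14 - 6.64
pOH = 7.36

7.36


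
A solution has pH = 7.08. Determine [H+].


[H+] = 10^(-pH)
[H+] = 10^(-7.08)
[H+] = 8.318e-08 M

8.318e-08 M


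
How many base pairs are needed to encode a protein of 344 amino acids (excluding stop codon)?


Each amino acid = 1 codon = 3 bp
bp = 344 * 3 = 1032 bp

1032 bp


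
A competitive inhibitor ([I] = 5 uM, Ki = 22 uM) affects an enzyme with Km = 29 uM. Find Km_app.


Km_app = Km * (1 + [I]/Ki)
Km_app = 29 * (1 + 5/22)
Km_app = 35.5909 uM

35.5909 uM


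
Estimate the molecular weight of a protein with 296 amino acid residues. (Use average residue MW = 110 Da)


MW = n_residues * 110 Da
MW = 296 * 110
MW = 32560 Da

32560 Da


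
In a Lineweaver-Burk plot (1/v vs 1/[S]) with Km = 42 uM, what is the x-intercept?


x-intercept = -1/Km
= -1/42
= -0.0238 1/uM

-0.0238 1/uM


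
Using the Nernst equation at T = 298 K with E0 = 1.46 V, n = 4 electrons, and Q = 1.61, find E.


E = E0 - (RT/nF) * ln(Q)
E = 1.46 - (8.314 * 298 / (4 * 96485)) * ln(1.61)
E = 1.4569 V

1.4569 V


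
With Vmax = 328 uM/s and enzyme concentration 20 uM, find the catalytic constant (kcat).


kcat = Vmax / [E]t
kcat = 328 / 20
kcat = 16.4 s^-1

16.4 s^-1


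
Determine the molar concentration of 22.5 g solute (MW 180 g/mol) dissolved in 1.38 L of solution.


C = (mass / MW) / volume
C = (22.5 / 180) / 1.38
C = 0.0906 M

0.0906 M


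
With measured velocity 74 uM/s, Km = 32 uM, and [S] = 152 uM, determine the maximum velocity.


Vmax = v * (Km + [S]) / [S]
Vmax = 74 * (32 + 152) / 152
Vmax = 89.5789 uM/s

89.5789 uM/s


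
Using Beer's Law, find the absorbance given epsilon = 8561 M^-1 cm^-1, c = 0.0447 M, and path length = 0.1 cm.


A = epsilon * c * l
A = 8561 * 0.0447 * 0.1
A = 38.2677

38.2677


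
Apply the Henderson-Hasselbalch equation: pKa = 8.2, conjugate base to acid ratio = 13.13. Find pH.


pH = pKa + log10([A-]/[HA])
pH = 8.2 + log10(13.13)
pH = 9.3183

9.3183


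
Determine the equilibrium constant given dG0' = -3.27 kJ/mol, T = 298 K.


Keq = exp(-dG0 * 1000 / (R * T))
Keq = exp(-(-3.27) * 1000 / (8.314 * 298))
Keq = 3.7428

3.7428


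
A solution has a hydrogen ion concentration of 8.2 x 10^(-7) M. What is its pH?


pH = -log10([H+])
pH = -log10(8.2 x 10^(-7))
pH = 6.0862

6.0862


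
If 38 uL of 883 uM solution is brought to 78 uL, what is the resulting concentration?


C2 = C1 * V1 / V2
C2 = 883 * 38 / 78
C2 = 430.1795 uM

430.1795 uM


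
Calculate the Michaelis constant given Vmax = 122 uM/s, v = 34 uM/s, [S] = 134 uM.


Km = [S] * (Vmax - v) / v
Km = 134 * (122 - 34) / 34
Km = 346.8235 uM

346.8235 uM


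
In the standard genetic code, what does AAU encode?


Standard genetic code lookup.
Codon AAU -> Asn

Asn


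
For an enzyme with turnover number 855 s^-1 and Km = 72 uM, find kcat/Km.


Catalytic efficiency = kcat / Km
= 855 / 72
= 11.875 uM^-1*s^-1

11.875 uM^-1*s^-1


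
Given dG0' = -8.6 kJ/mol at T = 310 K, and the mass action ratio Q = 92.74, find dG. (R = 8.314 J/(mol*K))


dG = dG0' + RT * ln(Q) / 1000
dG = -8.6 + 8.314 * 310 * ln(92.74) / 1000
dG = 3.0748 kJ/mol

3.0748 kJ/mol


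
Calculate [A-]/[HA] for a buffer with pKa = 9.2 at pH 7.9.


[A-]/[HA] = 10^(pH - pKa)
= 10^(7.9 - 9.2)
= 0.0501

0.0501


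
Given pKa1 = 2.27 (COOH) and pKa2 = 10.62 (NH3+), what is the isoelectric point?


pI = (pKa1 + pKa2) / 2
pI = (2.27 + 10.62) / 2
pI = 6.445

6.445


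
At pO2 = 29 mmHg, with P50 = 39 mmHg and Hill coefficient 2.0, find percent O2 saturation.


Y = pO2^n / (P50^n + pO2^n)
Y = 29^2.0 / (39^2.0 + 29^2.0)
Y = 35.61%

35.61%


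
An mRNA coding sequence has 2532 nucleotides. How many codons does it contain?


codons = nucleotides / 3
codons = 2532 / 3 = 844

844


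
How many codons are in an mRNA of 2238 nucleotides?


codons = nucleotides / 3
codons = 2238 / 3 = 746

746


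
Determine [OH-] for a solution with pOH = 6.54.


[OH-] = 10^(-pOH)
[OH-] = 10^(-6.54)
[OH-] = 2.884e-07 M

2.884e-07 M


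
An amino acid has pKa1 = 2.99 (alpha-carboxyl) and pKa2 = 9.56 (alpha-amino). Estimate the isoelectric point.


pI = (pKa1 + pKa2) / 2
pI = (2.99 + 9.56) / 2
pI = 6.275

6.275


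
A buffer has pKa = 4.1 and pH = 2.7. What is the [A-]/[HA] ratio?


[A-]/[HA] = 10^(pH - pKa)
= 10^(2.7 - 4.1)
= 0.0398

0.0398


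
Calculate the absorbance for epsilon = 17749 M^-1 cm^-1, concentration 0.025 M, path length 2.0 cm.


A = epsilon * c * l
A = 17749 * 0.025 * 2.0
A = 887.45

887.45


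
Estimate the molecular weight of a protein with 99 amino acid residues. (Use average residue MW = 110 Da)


MW = n_residues * 110 Da
MW = 99 * 110
MW = 10890 Da

10890 Da
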